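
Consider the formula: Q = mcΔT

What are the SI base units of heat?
Units of each symbol in Q = mcΔT:
  m (mass): kg
  c (specific heat capacity, in J/(kg·K)): m²/(s²·K)
  ΔT (temperature change): K

Multiplying the contributions: [kg] · [m²/(s²·K)] · [K]
Adding exponents of each base unit: kg: 1, m: 2, s: -2
SI base units of heat: kg·m²/s²

Answer: kg·m²/s²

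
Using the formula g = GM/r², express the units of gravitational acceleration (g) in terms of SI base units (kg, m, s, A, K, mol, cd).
Units of each symbol in g = GM/r²:
  G (gravitational constant): m³/(kg·s²)
  M (mass): kg
  r (distance): m  → to the power 2 in the denominator, contributes 1/m²

Multiplying the contributions: [m³/(kg·s²)] · [kg] · [1/m²]
Adding exponents of each base unit: m: 1, s: -2
SI base units of gravitational acceleration: m/s²

Answer: m/s²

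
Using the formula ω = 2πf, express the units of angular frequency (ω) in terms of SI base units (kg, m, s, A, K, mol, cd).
Units of each symbol in ω = 2πf:
  f (frequency): 1/s
  The factor 2π is dimensionless.

Multiplying the contributions: [1/s]
Adding exponents of each base unit: s: -1
SI base units of angular frequency: 1/s

Answer: 1/s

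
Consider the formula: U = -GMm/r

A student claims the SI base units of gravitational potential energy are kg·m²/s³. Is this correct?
Units of each symbol in U = -GMm/r:
  G (gravitational constant): m³/(kg·s²)
  M (mass): kg
  m (mass): kg
  r (distance): m  → in the denominator, contributes 1/m
  The minus sign does not affect the units.

Multiplying the contributions: [m³/(kg·s²)] · [kg] · [kg] · [1/m]
Adding exponents of each base unit: kg: 1, m: 2, s: -2
SI base units of gravitational potential energy: kg·m²/s²

The claimed units kg·m²/s³ (exponents kg: 1, m: 2, s: -3) do not match the derived units kg·m²/s² (exponents kg: 1, m: 2, s: -2), so the claim is incorrect.

Answer: No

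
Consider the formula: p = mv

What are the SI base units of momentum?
Units of each symbol in p = mv:
  m (mass): kg
  v (velocity): m/s

Multiplying the contributions: [kg] · [m/s]
Adding exponents of each base unit: kg: 1, m: 1, s: -1
SI base units of momentum: kg·m/s

Answer: kg·m/s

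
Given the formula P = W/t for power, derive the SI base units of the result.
Units of each symbol in P = W/t:
  W (work): kg·m²/s²
  t (time): s  → in the denominator, contributes 1/s

Multiplying the contributions: [kg·m²/s²] · [1/s]
Adding exponents of each base unit: kg: 1, m: 2, s: -3
SI base units of power: kg·m²/s³

Answer: kg·m²/s³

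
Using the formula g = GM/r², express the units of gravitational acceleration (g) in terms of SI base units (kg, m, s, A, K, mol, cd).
Units of each symbol in g = GM/r²:
  G (gravitational constant): m³/(kg·s²)
  M (mass): kg
  r (distance): m  → to the power 2 in the denominator, contributes 1/m²

Multiplying the contributions: [m³/(kg·s²)] · [kg] · [1/m²]
Adding exponents of each base unit: m: 1, s: -2
SI base units of gravitational acceleration: m/s²

Answer: m/s²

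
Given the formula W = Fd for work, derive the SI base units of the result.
Units of each symbol in W = Fd:
  F (force): kg·m/s²
  d (displacement): m

Multiplying the contributions: [kg·m/s²] · [m]
Adding exponents of each base unit: kg: 1, m: 2, s: -2
SI base units of work: kg·m²/s²

Answer: kg·m²/s²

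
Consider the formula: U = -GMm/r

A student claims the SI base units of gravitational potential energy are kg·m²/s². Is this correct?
Units of each symbol in U = -GMm/r:
  G (gravitational constant): m³/(kg·s²)
  M (mass): kg
  m (mass): kg
  r (distance): m  → in the denominator, contributes 1/m
  The minus sign does not affect the units.

Multiplying the contributions: [m³/(kg·s²)] · [kg] · [kg] · [1/m]
Adding exponents of each base unit: kg: 1, m: 2, s: -2
SI base units of gravitational potential energy: kg·m²/s²

The claimed units kg·m²/s² match the derived units, so the claim is correct.

Answer: Yes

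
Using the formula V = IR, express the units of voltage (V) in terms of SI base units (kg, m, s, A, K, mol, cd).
Units of each symbol in V = IR:
  I (current): A
  R (resistance, in ohms): kg·m²/(s³·A²)

Multiplying the contributions: [A] · [kg·m²/(s³·A²)]
Adding exponents of each base unit: kg: 1, m: 2, s: -3, A: -1
SI base units of voltage: kg·m²/(s³·A)

Answer: kg·m²/(s³·A)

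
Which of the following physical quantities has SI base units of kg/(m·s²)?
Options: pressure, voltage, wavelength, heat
Checking the SI base units of each option:
  pressure (P = F/A): kg/(m·s²)  ✓ matches
  voltage (V = IR): kg·m²/(s³·A)  ✗
  wavelength (λ = v/f): m  ✗
  heat (Q = mcΔT): kg·m²/s²  ✗

Only pressure has units kg/(m·s²).

Answer: pressure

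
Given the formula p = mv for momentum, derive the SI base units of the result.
Units of each symbol in p = mv:
  m (mass): kg
  v (velocity): m/s

Multiplying the contributions: [kg] · [m/s]
Adding exponents of each base unit: kg: 1, m: 1, s: -1
SI base units of momentum: kg·m/s

Answer: kg·m/s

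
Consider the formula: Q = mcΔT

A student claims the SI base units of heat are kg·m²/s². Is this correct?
Units of each symbol in Q = mcΔT:
  m (mass): kg
  c (specific heat capacity, in J/(kg·K)): m²/(s²·K)
  ΔT (temperature change): K

Multiplying the contributions: [kg] · [m²/(s²·K)] · [K]
Adding exponents of each base unit: kg: 1, m: 2, s: -2
SI base units of heat: kg·m²/s²

The claimed units kg·m²/s² match the derived units, so the claim is correct.

Answer: Yes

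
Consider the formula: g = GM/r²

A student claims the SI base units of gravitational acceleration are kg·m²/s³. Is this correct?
Units of each symbol in g = GM/r²:
  G (gravitational constant): m³/(kg·s²)
  M (mass): kg
  r (distance): m  → to the power 2 in the denominator, contributes 1/m²

Multiplying the contributions: [m³/(kg·s²)] · [kg] · [1/m²]
Adding exponents of each base unit: m: 1, s: -2
SI base units of gravitational acceleration: m/s²

The claimed units kg·m²/s³ (exponents kg: 1, m: 2, s: -3) do not match the derived units m/s² (exponents m: 1, s: -2), so the claim is incorrect.

Answer: No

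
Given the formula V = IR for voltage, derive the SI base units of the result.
Units of each symbol in V = IR:
  I (current): A
  R (resistance, in ohms): kg·m²/(s³·A²)

Multiplying the contributions: [A] · [kg·m²/(s³·A²)]
Adding exponents of each base unit: kg: 1, m: 2, s: -3, A: -1
SI base units of voltage: kg·m²/(s³·A)

Answer: kg·m²/(s³·A)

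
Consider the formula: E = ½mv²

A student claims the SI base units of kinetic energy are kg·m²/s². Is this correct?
Units of each symbol in E = ½mv²:
  m (mass): kg
  v (speed): m/s  → to the power 2, contributes m²/s²
  The factor ½ is dimensionless.

Multiplying the contributions: [kg] · [m²/s²]
Adding exponents of each base unit: kg: 1, m: 2, s: -2
SI base units of kinetic energy: kg·m²/s²

The claimed units kg·m²/s² match the derived units, so the claim is correct.

Answer: Yes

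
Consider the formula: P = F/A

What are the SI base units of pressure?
Units of each symbol in P = F/A:
  F (force): kg·m/s²
  A (area): m²  → in the denominator, contributes 1/m²

Multiplying the contributions: [kg·m/s²] · [1/m²]
Adding exponents of each base unit: kg: 1, m: -1, s: -2
SI base units of pressure: kg/(m·s²)

Answer: kg/(m·s²)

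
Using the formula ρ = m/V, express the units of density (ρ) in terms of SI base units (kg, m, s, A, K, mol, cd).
Units of each symbol in ρ = m/V:
  m (mass): kg
  V (volume): m³  → in the denominator, contributes 1/m³

Multiplying the contributions: [kg] · [1/m³]
Adding exponents of each base unit: kg: 1, m: -3
SI base units of density: kg/m³

Answer: kg/m³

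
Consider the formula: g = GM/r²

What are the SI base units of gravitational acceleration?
Units of each symbol in g = GM/r²:
  G (gravitational constant): m³/(kg·s²)
  M (mass): kg
  r (distance): m  → to the power 2 in the denominator, contributes 1/m²

Multiplying the contributions: [m³/(kg·s²)] · [kg] · [1/m²]
Adding exponents of each base unit: m: 1, s: -2
SI base units of gravitational acceleration: m/s²

Answer: m/s²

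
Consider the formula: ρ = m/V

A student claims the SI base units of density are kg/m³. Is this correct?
Units of each symbol in ρ = m/V:
  m (mass): kg
  V (volume): m³  → in the denominator, contributes 1/m³

Multiplying the contributions: [kg] · [1/m³]
Adding exponents of each base unit: kg: 1, m: -3
SI base units of density: kg/m³

The claimed units kg/m³ match the derived units, so the claim is correct.

Answer: Yes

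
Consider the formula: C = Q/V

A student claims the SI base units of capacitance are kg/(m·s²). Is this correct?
Units of each symbol in C = Q/V:
  Q (charge, in coulombs): s·A
  V (voltage, in volts): kg·m²/(s³·A)  → in the denominator, contributes s³·A/(kg·m²)

Multiplying the contributions: [s·A] · [s³·A/(kg·m²)]
Adding exponents of each base unit: kg: -1, m: -2, s: 4, A: 2
SI base units of capacitance: s⁴·A²/(kg·m²)

The claimed units kg/(m·s²) (exponents kg: 1, m: -1, s: -2) do not match the derived units s⁴·A²/(kg·m²) (exponents kg: -1, m: -2, s: 4, A: 2), so the claim is incorrect.

Answer: No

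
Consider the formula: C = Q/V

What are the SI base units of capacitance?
Units of each symbol in C = Q/V:
  Q (charge, in coulombs): s·A
  V (voltage, in volts): kg·m²/(s³·A)  → in the denominator, contributes s³·A/(kg·m²)

Multiplying the contributions: [s·A] · [s³·A/(kg·m²)]
Adding exponents of each base unit: kg: -1, m: -2, s: 4, A: 2
SI base units of capacitance: s⁴·A²/(kg·m²)

Answer: s⁴·A²/(kg·m²)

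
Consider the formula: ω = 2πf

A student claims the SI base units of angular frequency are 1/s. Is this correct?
Units of each symbol in ω = 2πf:
  f (frequency): 1/s
  The factor 2π is dimensionless.

Multiplying the contributions: [1/s]
Adding exponents of each base unit: s: -1
SI base units of angular frequency: 1/s

The claimed units 1/s match the derived units, so the claim is correct.

Answer: Yes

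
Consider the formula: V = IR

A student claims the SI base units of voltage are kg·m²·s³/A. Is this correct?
Units of each symbol in V = IR:
  I (current): A
  R (resistance, in ohms): kg·m²/(s³·A²)

Multiplying the contributions: [A] · [kg·m²/(s³·A²)]
Adding exponents of each base unit: kg: 1, m: 2, s: -3, A: -1
SI base units of voltage: kg·m²/(s³·A)

The claimed units kg·m²·s³/A (exponents kg: 1, m: 2, s: 3, A: -1) do not match the derived units kg·m²/(s³·A) (exponents kg: 1, m: 2, s: -3, A: -1), so the claim is incorrect.

Answer: No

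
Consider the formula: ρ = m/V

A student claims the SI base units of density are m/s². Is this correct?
Units of each symbol in ρ = m/V:
  m (mass): kg
  V (volume): m³  → in the denominator, contributes 1/m³

Multiplying the contributions: [kg] · [1/m³]
Adding exponents of each base unit: kg: 1, m: -3
SI base units of density: kg/m³

The claimed units m/s² (exponents m: 1, s: -2) do not match the derived units kg/m³ (exponents kg: 1, m: -3), so the claim is incorrect.

Answer: No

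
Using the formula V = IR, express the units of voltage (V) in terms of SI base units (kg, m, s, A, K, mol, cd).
Units of each symbol in V = IR:
  I (current): A
  R (resistance, in ohms): kg·m²/(s³·A²)

Multiplying the contributions: [A] · [kg·m²/(s³·A²)]
Adding exponents of each base unit: kg: 1, m: 2, s: -3, A: -1
SI base units of voltage: kg·m²/(s³·A)

Answer: kg·m²/(s³·A)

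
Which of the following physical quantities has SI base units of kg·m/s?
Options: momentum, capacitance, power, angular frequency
Checking the SI base units of each option:
  momentum (p = mv): kg·m/s  ✓ matches
  capacitance (C = Q/V): s⁴·A²/(kg·m²)  ✗
  power (P = W/t): kg·m²/s³  ✗
  angular frequency (ω = 2πf): 1/s  ✗

Only momentum has units kg·m/s.

Answer: momentum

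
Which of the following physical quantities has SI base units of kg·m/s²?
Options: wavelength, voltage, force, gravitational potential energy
Checking the SI base units of each option:
  wavelength (λ = v/f): m  ✗
  voltage (V = IR): kg·m²/(s³·A)  ✗
  force (F = ma): kg·m/s²  ✓ matches
  gravitational potential energy (U = -GMm/r): kg·m²/s²  ✗

Only force has units kg·m/s².

Answer: force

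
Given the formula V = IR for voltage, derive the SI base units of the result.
Units of each symbol in V = IR:
  I (current): A
  R (resistance, in ohms): kg·m²/(s³·A²)

Multiplying the contributions: [A] · [kg·m²/(s³·A²)]
Adding exponents of each base unit: kg: 1, m: 2, s: -3, A: -1
SI base units of voltage: kg·m²/(s³·A)

Answer: kg·m²/(s³·A)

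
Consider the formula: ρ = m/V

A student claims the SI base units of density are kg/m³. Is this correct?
Units of each symbol in ρ = m/V:
  m (mass): kg
  V (volume): m³  → in the denominator, contributes 1/m³

Multiplying the contributions: [kg] · [1/m³]
Adding exponents of each base unit: kg: 1, m: -3
SI base units of density: kg/m³

The claimed units kg/m³ match the derived units, so the claim is correct.

Answer: Yes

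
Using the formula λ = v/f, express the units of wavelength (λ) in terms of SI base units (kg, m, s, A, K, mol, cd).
Units of each symbol in λ = v/f:
  v (wave speed): m/s
  f (frequency): 1/s  → in the denominator, contributes s

Multiplying the contributions: [m/s] · [s]
Adding exponents of each base unit: m: 1
SI base units of wavelength: m

Answer: m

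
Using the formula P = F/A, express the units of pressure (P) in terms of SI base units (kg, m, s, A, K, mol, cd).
Units of each symbol in P = F/A:
  F (force): kg·m/s²
  A (area): m²  → in the denominator, contributes 1/m²

Multiplying the contributions: [kg·m/s²] · [1/m²]
Adding exponents of each base unit: kg: 1, m: -1, s: -2
SI base units of pressure: kg/(m·s²)

Answer: kg/(m·s²)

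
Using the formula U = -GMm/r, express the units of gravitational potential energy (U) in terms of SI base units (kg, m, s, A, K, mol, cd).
Units of each symbol in U = -GMm/r:
  G (gravitational constant): m³/(kg·s²)
  M (mass): kg
  m (mass): kg
  r (distance): m  → in the denominator, contributes 1/m
  The minus sign does not affect the units.

Multiplying the contributions: [m³/(kg·s²)] · [kg] · [kg] · [1/m]
Adding exponents of each base unit: kg: 1, m: 2, s: -2
SI base units of gravitational potential energy: kg·m²/s²

Answer: kg·m²/s²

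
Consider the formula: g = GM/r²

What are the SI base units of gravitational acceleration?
Units of each symbol in g = GM/r²:
  G (gravitational constant): m³/(kg·s²)
  M (mass): kg
  r (distance): m  → to the power 2 in the denominator, contributes 1/m²

Multiplying the contributions: [m³/(kg·s²)] · [kg] · [1/m²]
Adding exponents of each base unit: m: 1, s: -2
SI base units of gravitational acceleration: m/s²

Answer: m/s²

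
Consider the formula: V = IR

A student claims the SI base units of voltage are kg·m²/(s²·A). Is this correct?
Units of each symbol in V = IR:
  I (current): A
  R (resistance, in ohms): kg·m²/(s³·A²)

Multiplying the contributions: [A] · [kg·m²/(s³·A²)]
Adding exponents of each base unit: kg: 1, m: 2, s: -3, A: -1
SI base units of voltage: kg·m²/(s³·A)

The claimed units kg·m²/(s²·A) (exponents kg: 1, m: 2, s: -2, A: -1) do not match the derived units kg·m²/(s³·A) (exponents kg: 1, m: 2, s: -3, A: -1), so the claim is incorrect.

Answer: No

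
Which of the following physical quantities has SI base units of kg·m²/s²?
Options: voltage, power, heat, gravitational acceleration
Checking the SI base units of each option:
  voltage (V = IR): kg·m²/(s³·A)  ✗
  power (P = W/t): kg·m²/s³  ✗
  heat (Q = mcΔT): kg·m²/s²  ✓ matches
  gravitational acceleration (g = GM/r²): m/s²  ✗

Only heat has units kg·m²/s².

Answer: heat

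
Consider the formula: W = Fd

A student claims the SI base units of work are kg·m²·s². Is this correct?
Units of each symbol in W = Fd:
  F (force): kg·m/s²
  d (displacement): m

Multiplying the contributions: [kg·m/s²] · [m]
Adding exponents of each base unit: kg: 1, m: 2, s: -2
SI base units of work: kg·m²/s²

The claimed units kg·m²·s² (exponents kg: 1, m: 2, s: 2) do not match the derived units kg·m²/s² (exponents kg: 1, m: 2, s: -2), so the claim is incorrect.

Answer: No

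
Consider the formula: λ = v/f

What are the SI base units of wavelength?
Units of each symbol in λ = v/f:
  v (wave speed): m/s
  f (frequency): 1/s  → in the denominator, contributes s

Multiplying the contributions: [m/s] · [s]
Adding exponents of each base unit: m: 1
SI base units of wavelength: m

Answer: m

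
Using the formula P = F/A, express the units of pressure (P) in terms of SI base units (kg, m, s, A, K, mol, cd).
Units of each symbol in P = F/A:
  F (force): kg·m/s²
  A (area): m²  → in the denominator, contributes 1/m²

Multiplying the contributions: [kg·m/s²] · [1/m²]
Adding exponents of each base unit: kg: 1, m: -1, s: -2
SI base units of pressure: kg/(m·s²)

Answer: kg/(m·s²)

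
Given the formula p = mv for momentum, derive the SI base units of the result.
Units of each symbol in p = mv:
  m (mass): kg
  v (velocity): m/s

Multiplying the contributions: [kg] · [m/s]
Adding exponents of each base unit: kg: 1, m: 1, s: -1
SI base units of momentum: kg·m/s

Answer: kg·m/s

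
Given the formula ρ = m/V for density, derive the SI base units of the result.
Units of each symbol in ρ = m/V:
  m (mass): kg
  V (volume): m³  → in the denominator, contributes 1/m³

Multiplying the contributions: [kg] · [1/m³]
Adding exponents of each base unit: kg: 1, m: -3
SI base units of density: kg/m³

Answer: kg/m³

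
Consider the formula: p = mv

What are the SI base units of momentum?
Units of each symbol in p = mv:
  m (mass): kg
  v (velocity): m/s

Multiplying the contributions: [kg] · [m/s]
Adding exponents of each base unit: kg: 1, m: 1, s: -1
SI base units of momentum: kg·m/s

Answer: kg·m/s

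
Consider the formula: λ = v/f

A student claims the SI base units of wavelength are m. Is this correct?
Units of each symbol in λ = v/f:
  v (wave speed): m/s
  f (frequency): 1/s  → in the denominator, contributes s

Multiplying the contributions: [m/s] · [s]
Adding exponents of each base unit: m: 1
SI base units of wavelength: m

The claimed units m match the derived units, so the claim is correct.

Answer: Yes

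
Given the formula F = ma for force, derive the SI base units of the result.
Units of each symbol in F = ma:
  m (mass): kg
  a (acceleration): m/s²

Multiplying the contributions: [kg] · [m/s²]
Adding exponents of each base unit: kg: 1, m: 1, s: -2
SI base units of force: kg·m/s²

Answer: kg·m/s²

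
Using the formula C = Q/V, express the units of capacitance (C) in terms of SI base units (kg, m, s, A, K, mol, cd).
Units of each symbol in C = Q/V:
  Q (charge, in coulombs): s·A
  V (voltage, in volts): kg·m²/(s³·A)  → in the denominator, contributes s³·A/(kg·m²)

Multiplying the contributions: [s·A] · [s³·A/(kg·m²)]
Adding exponents of each base unit: kg: -1, m: -2, s: 4, A: 2
SI base units of capacitance: s⁴·A²/(kg·m²)

Answer: s⁴·A²/(kg·m²)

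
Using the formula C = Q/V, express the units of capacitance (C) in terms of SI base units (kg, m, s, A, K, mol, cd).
Units of each symbol in C = Q/V:
  Q (charge, in coulombs): s·A
  V (voltage, in volts): kg·m²/(s³·A)  → in the denominator, contributes s³·A/(kg·m²)

Multiplying the contributions: [s·A] · [s³·A/(kg·m²)]
Adding exponents of each base unit: kg: -1, m: -2, s: 4, A: 2
SI base units of capacitance: s⁴·A²/(kg·m²)

Answer: s⁴·A²/(kg·m²)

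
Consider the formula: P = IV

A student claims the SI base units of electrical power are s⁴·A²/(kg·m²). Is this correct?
Units of each symbol in P = IV:
  I (current): A
  V (voltage, in volts): kg·m²/(s³·A)

Multiplying the contributions: [A] · [kg·m²/(s³·A)]
Adding exponents of each base unit: kg: 1, m: 2, s: -3
SI base units of electrical power: kg·m²/s³

The claimed units s⁴·A²/(kg·m²) (exponents kg: -1, m: -2, s: 4, A: 2) do not match the derived units kg·m²/s³ (exponents kg: 1, m: 2, s: -3), so the claim is incorrect.

Answer: No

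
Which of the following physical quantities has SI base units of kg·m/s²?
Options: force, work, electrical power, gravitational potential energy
Checking the SI base units of each option:
  force (F = ma): kg·m/s²  ✓ matches
  work (W = Fd): kg·m²/s²  ✗
  electrical power (P = IV): kg·m²/s³  ✗
  gravitational potential energy (U = -GMm/r): kg·m²/s²  ✗

Only force has units kg·m/s².

Answer: force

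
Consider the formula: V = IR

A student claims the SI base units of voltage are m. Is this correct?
Units of each symbol in V = IR:
  I (current): A
  R (resistance, in ohms): kg·m²/(s³·A²)

Multiplying the contributions: [A] · [kg·m²/(s³·A²)]
Adding exponents of each base unit: kg: 1, m: 2, s: -3, A: -1
SI base units of voltage: kg·m²/(s³·A)

The claimed units m (exponents m: 1) do not match the derived units kg·m²/(s³·A) (exponents kg: 1, m: 2, s: -3, A: -1), so the claim is incorrect.

Answer: No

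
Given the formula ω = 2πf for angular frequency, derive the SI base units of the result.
Units of each symbol in ω = 2πf:
  f (frequency): 1/s
  The factor 2π is dimensionless.

Multiplying the contributions: [1/s]
Adding exponents of each base unit: s: -1
SI base units of angular frequency: 1/s

Answer: 1/s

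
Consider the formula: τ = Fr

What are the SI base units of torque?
Units of each symbol in τ = Fr:
  F (force): kg·m/s²
  r (lever arm): m

Multiplying the contributions: [kg·m/s²] · [m]
Adding exponents of each base unit: kg: 1, m: 2, s: -2
SI base units of torque: kg·m²/s²

Answer: kg·m²/s²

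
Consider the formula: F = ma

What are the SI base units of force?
Units of each symbol in F = ma:
  m (mass): kg
  a (acceleration): m/s²

Multiplying the contributions: [kg] · [m/s²]
Adding exponents of each base unit: kg: 1, m: 1, s: -2
SI base units of force: kg·m/s²

Answer: kg·m/s²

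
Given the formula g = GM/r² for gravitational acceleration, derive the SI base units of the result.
Units of each symbol in g = GM/r²:
  G (gravitational constant): m³/(kg·s²)
  M (mass): kg
  r (distance): m  → to the power 2 in the denominator, contributes 1/m²

Multiplying the contributions: [m³/(kg·s²)] · [kg] · [1/m²]
Adding exponents of each base unit: m: 1, s: -2
SI base units of gravitational acceleration: m/s²

Answer: m/s²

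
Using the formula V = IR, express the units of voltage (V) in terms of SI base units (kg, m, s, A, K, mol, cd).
Units of each symbol in V = IR:
  I (current): A
  R (resistance, in ohms): kg·m²/(s³·A²)

Multiplying the contributions: [A] · [kg·m²/(s³·A²)]
Adding exponents of each base unit: kg: 1, m: 2, s: -3, A: -1
SI base units of voltage: kg·m²/(s³·A)

Answer: kg·m²/(s³·A)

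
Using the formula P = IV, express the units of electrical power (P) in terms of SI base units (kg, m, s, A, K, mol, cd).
Units of each symbol in P = IV:
  I (current): A
  V (voltage, in volts): kg·m²/(s³·A)

Multiplying the contributions: [A] · [kg·m²/(s³·A)]
Adding exponents of each base unit: kg: 1, m: 2, s: -3
SI base units of electrical power: kg·m²/s³

Answer: kg·m²/s³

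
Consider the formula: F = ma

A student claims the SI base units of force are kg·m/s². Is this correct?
Units of each symbol in F = ma:
  m (mass): kg
  a (acceleration): m/s²

Multiplying the contributions: [kg] · [m/s²]
Adding exponents of each base unit: kg: 1, m: 1, s: -2
SI base units of force: kg·m/s²

The claimed units kg·m/s² match the derived units, so the claim is correct.

Answer: Yes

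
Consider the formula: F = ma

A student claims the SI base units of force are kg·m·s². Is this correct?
Units of each symbol in F = ma:
  m (mass): kg
  a (acceleration): m/s²

Multiplying the contributions: [kg] · [m/s²]
Adding exponents of each base unit: kg: 1, m: 1, s: -2
SI base units of force: kg·m/s²

The claimed units kg·m·s² (exponents kg: 1, m: 1, s: 2) do not match the derived units kg·m/s² (exponents kg: 1, m: 1, s: -2), so the claim is incorrect.

Answer: No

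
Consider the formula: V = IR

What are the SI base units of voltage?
Units of each symbol in V = IR:
  I (current): A
  R (resistance, in ohms): kg·m²/(s³·A²)

Multiplying the contributions: [A] · [kg·m²/(s³·A²)]
Adding exponents of each base unit: kg: 1, m: 2, s: -3, A: -1
SI base units of voltage: kg·m²/(s³·A)

Answer: kg·m²/(s³·A)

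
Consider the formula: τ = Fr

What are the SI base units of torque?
Units of each symbol in τ = Fr:
  F (force): kg·m/s²
  r (lever arm): m

Multiplying the contributions: [kg·m/s²] · [m]
Adding exponents of each base unit: kg: 1, m: 2, s: -2
SI base units of torque: kg·m²/s²

Answer: kg·m²/s²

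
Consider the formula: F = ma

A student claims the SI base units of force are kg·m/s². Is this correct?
Units of each symbol in F = ma:
  m (mass): kg
  a (acceleration): m/s²

Multiplying the contributions: [kg] · [m/s²]
Adding exponents of each base unit: kg: 1, m: 1, s: -2
SI base units of force: kg·m/s²

The claimed units kg·m/s² match the derived units, so the claim is correct.

Answer: Yes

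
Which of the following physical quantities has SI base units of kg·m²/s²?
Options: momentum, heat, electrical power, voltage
Checking the SI base units of each option:
  momentum (p = mv): kg·m/s  ✗
  heat (Q = mcΔT): kg·m²/s²  ✓ matches
  electrical power (P = IV): kg·m²/s³  ✗
  voltage (V = IR): kg·m²/(s³·A)  ✗

Only heat has units kg·m²/s².

Answer: heat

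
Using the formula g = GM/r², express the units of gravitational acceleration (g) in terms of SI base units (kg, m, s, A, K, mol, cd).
Units of each symbol in g = GM/r²:
  G (gravitational constant): m³/(kg·s²)
  M (mass): kg
  r (distance): m  → to the power 2 in the denominator, contributes 1/m²

Multiplying the contributions: [m³/(kg·s²)] · [kg] · [1/m²]
Adding exponents of each base unit: m: 1, s: -2
SI base units of gravitational acceleration: m/s²

Answer: m/s²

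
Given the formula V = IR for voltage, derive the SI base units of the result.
Units of each symbol in V = IR:
  I (current): A
  R (resistance, in ohms): kg·m²/(s³·A²)

Multiplying the contributions: [A] · [kg·m²/(s³·A²)]
Adding exponents of each base unit: kg: 1, m: 2, s: -3, A: -1
SI base units of voltage: kg·m²/(s³·A)

Answer: kg·m²/(s³·A)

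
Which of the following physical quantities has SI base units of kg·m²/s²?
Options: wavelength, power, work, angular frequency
Checking the SI base units of each option:
  wavelength (λ = v/f): m  ✗
  power (P = W/t): kg·m²/s³  ✗
  work (W = Fd): kg·m²/s²  ✓ matches
  angular frequency (ω = 2πf): 1/s  ✗

Only work has units kg·m²/s².

Answer: work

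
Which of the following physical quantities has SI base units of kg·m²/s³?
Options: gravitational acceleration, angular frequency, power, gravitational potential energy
Checking the SI base units of each option:
  gravitational acceleration (g = GM/r²): m/s²  ✗
  angular frequency (ω = 2πf): 1/s  ✗
  power (P = W/t): kg·m²/s³  ✓ matches
  gravitational potential energy (U = -GMm/r): kg·m²/s²  ✗

Only power has units kg·m²/s³.

Answer: power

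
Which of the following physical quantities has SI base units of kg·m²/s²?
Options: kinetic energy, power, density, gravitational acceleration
Checking the SI base units of each option:
  kinetic energy (E = ½mv²): kg·m²/s²  ✓ matches
  power (P = W/t): kg·m²/s³  ✗
  density (ρ = m/V): kg/m³  ✗
  gravitational acceleration (g = GM/r²): m/s²  ✗

Only kinetic energy has units kg·m²/s².

Answer: kinetic energy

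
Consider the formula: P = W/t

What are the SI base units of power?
Units of each symbol in P = W/t:
  W (work): kg·m²/s²
  t (time): s  → in the denominator, contributes 1/s

Multiplying the contributions: [kg·m²/s²] · [1/s]
Adding exponents of each base unit: kg: 1, m: 2, s: -3
SI base units of power: kg·m²/s³

Answer: kg·m²/s³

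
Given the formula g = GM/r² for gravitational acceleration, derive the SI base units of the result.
Units of each symbol in g = GM/r²:
  G (gravitational constant): m³/(kg·s²)
  M (mass): kg
  r (distance): m  → to the power 2 in the denominator, contributes 1/m²

Multiplying the contributions: [m³/(kg·s²)] · [kg] · [1/m²]
Adding exponents of each base unit: m: 1, s: -2
SI base units of gravitational acceleration: m/s²

Answer: m/s²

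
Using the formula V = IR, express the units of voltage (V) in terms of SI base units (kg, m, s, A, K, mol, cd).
Units of each symbol in V = IR:
  I (current): A
  R (resistance, in ohms): kg·m²/(s³·A²)

Multiplying the contributions: [A] · [kg·m²/(s³·A²)]
Adding exponents of each base unit: kg: 1, m: 2, s: -3, A: -1
SI base units of voltage: kg·m²/(s³·A)

Answer: kg·m²/(s³·A)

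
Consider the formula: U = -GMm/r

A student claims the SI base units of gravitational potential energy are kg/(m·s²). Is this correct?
Units of each symbol in U = -GMm/r:
  G (gravitational constant): m³/(kg·s²)
  M (mass): kg
  m (mass): kg
  r (distance): m  → in the denominator, contributes 1/m
  The minus sign does not affect the units.

Multiplying the contributions: [m³/(kg·s²)] · [kg] · [kg] · [1/m]
Adding exponents of each base unit: kg: 1, m: 2, s: -2
SI base units of gravitational potential energy: kg·m²/s²

The claimed units kg/(m·s²) (exponents kg: 1, m: -1, s: -2) do not match the derived units kg·m²/s² (exponents kg: 1, m: 2, s: -2), so the claim is incorrect.

Answer: No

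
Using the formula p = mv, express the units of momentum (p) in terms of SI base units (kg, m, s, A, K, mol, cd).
Units of each symbol in p = mv:
  m (mass): kg
  v (velocity): m/s

Multiplying the contributions: [kg] · [m/s]
Adding exponents of each base unit: kg: 1, m: 1, s: -1
SI base units of momentum: kg·m/s

Answer: kg·m/s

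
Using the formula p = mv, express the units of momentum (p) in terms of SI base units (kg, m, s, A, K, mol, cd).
Units of each symbol in p = mv:
  m (mass): kg
  v (velocity): m/s

Multiplying the contributions: [kg] · [m/s]
Adding exponents of each base unit: kg: 1, m: 1, s: -1
SI base units of momentum: kg·m/s

Answer: kg·m/s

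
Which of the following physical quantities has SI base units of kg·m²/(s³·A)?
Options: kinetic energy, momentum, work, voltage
Checking the SI base units of each option:
  kinetic energy (E = ½mv²): kg·m²/s²  ✗
  momentum (p = mv): kg·m/s  ✗
  work (W = Fd): kg·m²/s²  ✗
  voltage (V = IR): kg·m²/(s³·A)  ✓ matches

Only voltage has units kg·m²/(s³·A).

Answer: voltage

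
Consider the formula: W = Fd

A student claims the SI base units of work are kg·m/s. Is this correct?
Units of each symbol in W = Fd:
  F (force): kg·m/s²
  d (displacement): m

Multiplying the contributions: [kg·m/s²] · [m]
Adding exponents of each base unit: kg: 1, m: 2, s: -2
SI base units of work: kg·m²/s²

The claimed units kg·m/s (exponents kg: 1, m: 1, s: -1) do not match the derived units kg·m²/s² (exponents kg: 1, m: 2, s: -2), so the claim is incorrect.

Answer: No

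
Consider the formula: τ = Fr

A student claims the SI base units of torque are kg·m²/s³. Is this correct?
Units of each symbol in τ = Fr:
  F (force): kg·m/s²
  r (lever arm): m

Multiplying the contributions: [kg·m/s²] · [m]
Adding exponents of each base unit: kg: 1, m: 2, s: -2
SI base units of torque: kg·m²/s²

The claimed units kg·m²/s³ (exponents kg: 1, m: 2, s: -3) do not match the derived units kg·m²/s² (exponents kg: 1, m: 2, s: -2), so the claim is incorrect.

Answer: No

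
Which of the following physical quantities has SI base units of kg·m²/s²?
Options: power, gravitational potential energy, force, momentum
Checking the SI base units of each option:
  power (P = W/t): kg·m²/s³  ✗
  gravitational potential energy (U = -GMm/r): kg·m²/s²  ✓ matches
  force (F = ma): kg·m/s²  ✗
  momentum (p = mv): kg·m/s  ✗

Only gravitational potential energy has units kg·m²/s².

Answer: gravitational potential energy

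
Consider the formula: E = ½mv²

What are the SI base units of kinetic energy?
Units of each symbol in E = ½mv²:
  m (mass): kg
  v (speed): m/s  → to the power 2, contributes m²/s²
  The factor ½ is dimensionless.

Multiplying the contributions: [kg] · [m²/s²]
Adding exponents of each base unit: kg: 1, m: 2, s: -2
SI base units of kinetic energy: kg·m²/s²

Answer: kg·m²/s²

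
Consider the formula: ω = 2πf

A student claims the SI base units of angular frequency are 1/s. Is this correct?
Units of each symbol in ω = 2πf:
  f (frequency): 1/s
  The factor 2π is dimensionless.

Multiplying the contributions: [1/s]
Adding exponents of each base unit: s: -1
SI base units of angular frequency: 1/s

The claimed units 1/s match the derived units, so the claim is correct.

Answer: Yes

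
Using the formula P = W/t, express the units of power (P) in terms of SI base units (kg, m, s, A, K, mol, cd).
Units of each symbol in P = W/t:
  W (work): kg·m²/s²
  t (time): s  → in the denominator, contributes 1/s

Multiplying the contributions: [kg·m²/s²] · [1/s]
Adding exponents of each base unit: kg: 1, m: 2, s: -3
SI base units of power: kg·m²/s³

Answer: kg·m²/s³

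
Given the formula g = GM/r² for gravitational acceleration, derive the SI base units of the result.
Units of each symbol in g = GM/r²:
  G (gravitational constant): m³/(kg·s²)
  M (mass): kg
  r (distance): m  → to the power 2 in the denominator, contributes 1/m²

Multiplying the contributions: [m³/(kg·s²)] · [kg] · [1/m²]
Adding exponents of each base unit: m: 1, s: -2
SI base units of gravitational acceleration: m/s²

Answer: m/s²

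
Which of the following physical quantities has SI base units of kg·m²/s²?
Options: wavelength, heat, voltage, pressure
Checking the SI base units of each option:
  wavelength (λ = v/f): m  ✗
  heat (Q = mcΔT): kg·m²/s²  ✓ matches
  voltage (V = IR): kg·m²/(s³·A)  ✗
  pressure (P = F/A): kg/(m·s²)  ✗

Only heat has units kg·m²/s².

Answer: heat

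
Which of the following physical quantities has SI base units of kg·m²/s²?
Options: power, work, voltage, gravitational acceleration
Checking the SI base units of each option:
  power (P = W/t): kg·m²/s³  ✗
  work (W = Fd): kg·m²/s²  ✓ matches
  voltage (V = IR): kg·m²/(s³·A)  ✗
  gravitational acceleration (g = GM/r²): m/s²  ✗

Only work has units kg·m²/s².

Answer: work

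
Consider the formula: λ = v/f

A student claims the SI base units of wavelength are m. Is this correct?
Units of each symbol in λ = v/f:
  v (wave speed): m/s
  f (frequency): 1/s  → in the denominator, contributes s

Multiplying the contributions: [m/s] · [s]
Adding exponents of each base unit: m: 1
SI base units of wavelength: m

The claimed units m match the derived units, so the claim is correct.

Answer: Yes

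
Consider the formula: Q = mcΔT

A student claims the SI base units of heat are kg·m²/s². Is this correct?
Units of each symbol in Q = mcΔT:
  m (mass): kg
  c (specific heat capacity, in J/(kg·K)): m²/(s²·K)
  ΔT (temperature change): K

Multiplying the contributions: [kg] · [m²/(s²·K)] · [K]
Adding exponents of each base unit: kg: 1, m: 2, s: -2
SI base units of heat: kg·m²/s²

The claimed units kg·m²/s² match the derived units, so the claim is correct.

Answer: Yes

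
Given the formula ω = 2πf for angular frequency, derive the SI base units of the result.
Units of each symbol in ω = 2πf:
  f (frequency): 1/s
  The factor 2π is dimensionless.

Multiplying the contributions: [1/s]
Adding exponents of each base unit: s: -1
SI base units of angular frequency: 1/s

Answer: 1/s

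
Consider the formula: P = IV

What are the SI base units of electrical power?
Units of each symbol in P = IV:
  I (current): A
  V (voltage, in volts): kg·m²/(s³·A)

Multiplying the contributions: [A] · [kg·m²/(s³·A)]
Adding exponents of each base unit: kg: 1, m: 2, s: -3
SI base units of electrical power: kg·m²/s³

Answer: kg·m²/s³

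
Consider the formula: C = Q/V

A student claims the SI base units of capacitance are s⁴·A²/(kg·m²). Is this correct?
Units of each symbol in C = Q/V:
  Q (charge, in coulombs): s·A
  V (voltage, in volts): kg·m²/(s³·A)  → in the denominator, contributes s³·A/(kg·m²)

Multiplying the contributions: [s·A] · [s³·A/(kg·m²)]
Adding exponents of each base unit: kg: -1, m: -2, s: 4, A: 2
SI base units of capacitance: s⁴·A²/(kg·m²)

The claimed units s⁴·A²/(kg·m²) match the derived units, so the claim is correct.

Answer: Yes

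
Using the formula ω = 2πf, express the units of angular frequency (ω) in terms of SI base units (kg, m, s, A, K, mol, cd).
Units of each symbol in ω = 2πf:
  f (frequency): 1/s
  The factor 2π is dimensionless.

Multiplying the contributions: [1/s]
Adding exponents of each base unit: s: -1
SI base units of angular frequency: 1/s

Answer: 1/s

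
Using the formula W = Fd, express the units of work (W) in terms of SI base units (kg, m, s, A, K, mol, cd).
Units of each symbol in W = Fd:
  F (force): kg·m/s²
  d (displacement): m

Multiplying the contributions: [kg·m/s²] · [m]
Adding exponents of each base unit: kg: 1, m: 2, s: -2
SI base units of work: kg·m²/s²

Answer: kg·m²/s²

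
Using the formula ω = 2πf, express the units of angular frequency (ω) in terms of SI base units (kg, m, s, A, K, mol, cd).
Units of each symbol in ω = 2πf:
  f (frequency): 1/s
  The factor 2π is dimensionless.

Multiplying the contributions: [1/s]
Adding exponents of each base unit: s: -1
SI base units of angular frequency: 1/s

Answer: 1/s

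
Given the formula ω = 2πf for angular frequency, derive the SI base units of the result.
Units of each symbol in ω = 2πf:
  f (frequency): 1/s
  The factor 2π is dimensionless.

Multiplying the contributions: [1/s]
Adding exponents of each base unit: s: -1
SI base units of angular frequency: 1/s

Answer: 1/s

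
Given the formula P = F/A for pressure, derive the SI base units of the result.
Units of each symbol in P = F/A:
  F (force): kg·m/s²
  A (area): m²  → in the denominator, contributes 1/m²

Multiplying the contributions: [kg·m/s²] · [1/m²]
Adding exponents of each base unit: kg: 1, m: -1, s: -2
SI base units of pressure: kg/(m·s²)

Answer: kg/(m·s²)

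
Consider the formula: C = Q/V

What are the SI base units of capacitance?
Units of each symbol in C = Q/V:
  Q (charge, in coulombs): s·A
  V (voltage, in volts): kg·m²/(s³·A)  → in the denominator, contributes s³·A/(kg·m²)

Multiplying the contributions: [s·A] · [s³·A/(kg·m²)]
Adding exponents of each base unit: kg: -1, m: -2, s: 4, A: 2
SI base units of capacitance: s⁴·A²/(kg·m²)

Answer: s⁴·A²/(kg·m²)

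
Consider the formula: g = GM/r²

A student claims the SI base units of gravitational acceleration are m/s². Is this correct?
Units of each symbol in g = GM/r²:
  G (gravitational constant): m³/(kg·s²)
  M (mass): kg
  r (distance): m  → to the power 2 in the denominator, contributes 1/m²

Multiplying the contributions: [m³/(kg·s²)] · [kg] · [1/m²]
Adding exponents of each base unit: m: 1, s: -2
SI base units of gravitational acceleration: m/s²

The claimed units m/s² match the derived units, so the claim is correct.

Answer: Yes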